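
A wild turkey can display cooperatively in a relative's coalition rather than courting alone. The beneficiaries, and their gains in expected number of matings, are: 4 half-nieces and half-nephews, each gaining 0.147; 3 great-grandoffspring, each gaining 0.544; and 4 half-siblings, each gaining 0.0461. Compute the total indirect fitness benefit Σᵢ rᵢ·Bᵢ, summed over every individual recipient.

0.3236

r to a half-niece or half-nephew = 0.125 (half-aunt/uncle↔niece/nephew: one path of length 3: r = (1/2)^3 = 1/8).
r to a great-grandoffspring = 0.125 (three parent–offspring links: r = (1/2)^3 = 1/8).
r to a half-sibling = 1/4 (half-sibs share one parent — one path of length 2: r = (1/2)^2 = 1/4).
Summing one r·B term per recipient: 4·0.125·0.147 + 3·0.125·0.544 + 4·0.25·0.0461 = 0.3236.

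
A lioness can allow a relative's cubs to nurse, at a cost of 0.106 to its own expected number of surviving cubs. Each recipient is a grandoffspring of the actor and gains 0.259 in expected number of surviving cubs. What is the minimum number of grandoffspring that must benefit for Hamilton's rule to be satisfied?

2

r to a grandoffspring = 1/4 (two parent–offspring links: r = (1/2)^2 = 1/4).
Hamilton's rule: n·r·B > C  ⇒  n > C/(r·B) = 0.106/(0.25·0.259) = 1.637.
The smallest integer exceeding 1.637 is 2.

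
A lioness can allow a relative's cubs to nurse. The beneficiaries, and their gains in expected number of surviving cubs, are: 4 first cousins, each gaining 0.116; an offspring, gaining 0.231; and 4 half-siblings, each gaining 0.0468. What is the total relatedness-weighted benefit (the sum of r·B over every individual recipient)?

0.2203

r to a first cousin = 1/8 (first cousins share one grandparent pair — two paths of length 4: r = 2·(1/2)^4 = 1/8).
r to an offspring = 1/2 (one parent–offspring link: r = (1/2)^1 = 1/2).
r to a half-sibling = 0.25 (half-sibs share one parent — one path of length 2: r = (1/2)^2 = 1/4).
Summing one r·B term per recipient: 4·0.125·0.116 + 1·0.5·0.231 + 4·0.25·0.0468 = 0.2203.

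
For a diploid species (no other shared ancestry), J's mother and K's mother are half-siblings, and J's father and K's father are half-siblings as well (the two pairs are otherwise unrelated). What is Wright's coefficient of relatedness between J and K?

0.125

Relatedness sums over independent paths through distinct common ancestors.
J and K are related in two ways: half first cousins through their mothers (r = 1/16) and half first cousins through their fathers (r = 1/16).
r = 1/16 + 1/16 = 1/8 = 0.125.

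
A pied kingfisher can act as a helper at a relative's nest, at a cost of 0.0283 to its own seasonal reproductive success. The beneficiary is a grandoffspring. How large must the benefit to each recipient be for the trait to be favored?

0.1132

r to a grandoffspring = 1/4 (two parent–offspring links: r = (1/2)^2 = 1/4).
Hamilton's rule with n recipients of equal r: n·r·B > C, so B > C/(n·r) = 0.0283/(1·0.25) = 0.1132.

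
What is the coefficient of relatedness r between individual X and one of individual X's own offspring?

Each parent–offspring link contributes a factor of 1/2, and independent paths through distinct common ancestors add.
One parent–offspring link: r = (1/2)^1 = 1/2.

0.5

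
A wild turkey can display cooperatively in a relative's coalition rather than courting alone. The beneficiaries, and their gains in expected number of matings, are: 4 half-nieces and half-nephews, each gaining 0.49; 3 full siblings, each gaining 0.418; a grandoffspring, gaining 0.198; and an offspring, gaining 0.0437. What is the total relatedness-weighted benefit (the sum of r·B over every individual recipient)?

r to a half-niece or half-nephew = 1/8 (half-aunt/uncle↔niece/nephew: one path of length 3: r = (1/2)^3 = 1/8).
r to a full sibling = 0.5 (full sibs share both parents — two paths of length 2: r = 2·(1/2)^2 = 1/2).
r to a grandoffspring = 0.25 (two parent–offspring links: r = (1/2)^2 = 1/4).
r to an offspring = 1/2 (one parent–offspring link: r = (1/2)^1 = 1/2).
Summing one r·B term per recipient: 4·0.125·0.49 + 3·0.5·0.418 + 1·0.25·0.198 + 1·0.5·0.0437 = 0.94335.

0.94335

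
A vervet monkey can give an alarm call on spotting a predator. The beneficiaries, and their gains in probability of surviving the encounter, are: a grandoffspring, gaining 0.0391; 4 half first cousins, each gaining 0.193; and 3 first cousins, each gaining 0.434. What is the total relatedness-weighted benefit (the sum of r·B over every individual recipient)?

0.220775

r to a grandoffspring = 1/4 (two parent–offspring links: r = (1/2)^2 = 1/4).
r to a half first cousin = 1/16 (half first cousins share one grandparent — one path of length 4: r = (1/2)^4 = 1/16).
r to a first cousin = 0.125 (first cousins share one grandparent pair — two paths of length 4: r = 2·(1/2)^4 = 1/8).
Summing one r·B term per recipient: 1·0.25·0.0391 + 4·0.0625·0.193 + 3·0.125·0.434 = 0.220775.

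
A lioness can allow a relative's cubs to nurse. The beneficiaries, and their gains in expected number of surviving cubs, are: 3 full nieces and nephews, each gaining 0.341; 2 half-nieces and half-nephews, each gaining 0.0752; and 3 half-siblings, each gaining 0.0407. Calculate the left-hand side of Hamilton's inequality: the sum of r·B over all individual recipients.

0.305075

r to a full niece or nephew = 1/4 (full aunt/uncle↔niece/nephew: two paths of length 3 through the shared grandparent pair: r = 2·(1/2)^3 = 1/4).
r to a half-niece or half-nephew = 1/8 (half-aunt/uncle↔niece/nephew: one path of length 3: r = (1/2)^3 = 1/8).
r to a half-sibling = 0.25 (half-sibs share one parent — one path of length 2: r = (1/2)^2 = 1/4).
Summing one r·B term per recipient: 3·0.25·0.341 + 2·0.125·0.0752 + 3·0.25·0.0407 = 0.305075.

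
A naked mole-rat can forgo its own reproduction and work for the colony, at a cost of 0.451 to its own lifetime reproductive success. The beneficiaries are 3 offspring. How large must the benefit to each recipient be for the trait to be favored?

r to an offspring = 0.5 (one parent–offspring link: r = (1/2)^1 = 1/2).
Hamilton's rule with n recipients of equal r: n·r·B > C, so B > C/(n·r) = 0.451/(3·0.5) = 0.3007.

0.3007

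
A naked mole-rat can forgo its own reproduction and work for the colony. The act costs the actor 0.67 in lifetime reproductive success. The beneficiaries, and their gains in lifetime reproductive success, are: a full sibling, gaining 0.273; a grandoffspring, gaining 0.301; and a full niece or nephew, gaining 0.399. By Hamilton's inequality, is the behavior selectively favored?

No

Hamilton's rule: the trait is favored when the sum of r·B over every recipient exceeds the actor's cost C.
r to a full sibling = 0.5 (full sibs share both parents — two paths of length 2: r = 2·(1/2)^2 = 1/2).
r to a grandoffspring = 0.25 (two parent–offspring links: r = (1/2)^2 = 1/4).
r to a full niece or nephew = 0.25 (full aunt/uncle↔niece/nephew: two paths of length 3 through the shared grandparent pair: r = 2·(1/2)^3 = 1/4).
Summing one r·B term per recipient: 1·0.5·0.273 + 1·0.25·0.301 + 1·0.25·0.399 = 0.3115.
0.3115 < 0.67: the indirect benefit is less than the cost.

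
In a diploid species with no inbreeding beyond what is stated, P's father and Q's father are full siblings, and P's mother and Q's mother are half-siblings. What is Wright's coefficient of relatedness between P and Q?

With two independent routes of shared ancestry, r is the sum of the two contributions.
P and Q are related in two ways: first cousins through their fathers (r = 1/8) and half first cousins through their mothers (r = 1/16).
r = 1/8 + 1/16 = 0.1875.

0.1875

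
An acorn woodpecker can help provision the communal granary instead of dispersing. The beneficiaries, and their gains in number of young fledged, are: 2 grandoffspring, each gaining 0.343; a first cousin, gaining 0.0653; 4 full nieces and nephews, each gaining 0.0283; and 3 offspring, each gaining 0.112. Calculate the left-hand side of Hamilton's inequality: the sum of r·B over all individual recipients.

0.3759625

r to a grandoffspring = 0.25 (two parent–offspring links: r = (1/2)^2 = 1/4).
r to a first cousin = 0.125 (first cousins share one grandparent pair — two paths of length 4: r = 2·(1/2)^4 = 1/8).
r to a full niece or nephew = 1/4 (full aunt/uncle↔niece/nephew: two paths of length 3 through the shared grandparent pair: r = 2·(1/2)^3 = 1/4).
r to an offspring = 0.5 (one parent–offspring link: r = (1/2)^1 = 1/2).
Summing one r·B term per recipient: 2·0.25·0.343 + 1·0.125·0.0653 + 4·0.25·0.0283 + 3·0.5·0.112 = 0.3759625.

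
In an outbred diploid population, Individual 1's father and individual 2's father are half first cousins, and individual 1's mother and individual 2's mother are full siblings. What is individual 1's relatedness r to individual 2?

Wright's path rule: contributions from independent ancestry routes add.
Individual 1 and individual 2 are related in two ways: half second cousins through their fathers (r = 1/64) and first cousins through their mothers (r = 1/8).
r = 1/64 + 1/8 = 0.140625.

0.140625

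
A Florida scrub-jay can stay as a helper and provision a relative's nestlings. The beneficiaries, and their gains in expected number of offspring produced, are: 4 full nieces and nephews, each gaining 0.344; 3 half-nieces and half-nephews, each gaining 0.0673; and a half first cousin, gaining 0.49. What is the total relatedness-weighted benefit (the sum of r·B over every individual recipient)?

r to a full niece or nephew = 0.25 (full aunt/uncle↔niece/nephew: two paths of length 3 through the shared grandparent pair: r = 2·(1/2)^3 = 1/4).
r to a half-niece or half-nephew = 0.125 (half-aunt/uncle↔niece/nephew: one path of length 3: r = (1/2)^3 = 1/8).
r to a half first cousin = 1/16 (half first cousins share one grandparent — one path of length 4: r = (1/2)^4 = 1/16).
Summing one r·B term per recipient: 4·0.25·0.344 + 3·0.125·0.0673 + 1·0.0625·0.49 = 0.3998625.

0.3998625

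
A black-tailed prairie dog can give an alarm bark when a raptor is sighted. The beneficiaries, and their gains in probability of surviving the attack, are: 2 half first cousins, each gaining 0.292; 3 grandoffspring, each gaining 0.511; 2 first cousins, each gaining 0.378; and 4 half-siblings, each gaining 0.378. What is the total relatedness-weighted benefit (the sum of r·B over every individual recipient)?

0.89225

r to a half first cousin = 1/16 (half first cousins share one grandparent — one path of length 4: r = (1/2)^4 = 1/16).
r to a grandoffspring = 0.25 (two parent–offspring links: r = (1/2)^2 = 1/4).
r to a first cousin = 0.125 (first cousins share one grandparent pair — two paths of length 4: r = 2·(1/2)^4 = 1/8).
r to a half-sibling = 1/4 (half-sibs share one parent — one path of length 2: r = (1/2)^2 = 1/4).
Summing one r·B term per recipient: 2·0.0625·0.292 + 3·0.25·0.511 + 2·0.125·0.378 + 4·0.25·0.378 = 0.89225.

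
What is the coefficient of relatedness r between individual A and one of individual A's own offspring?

Each parent–offspring link contributes a factor of 1/2, and independent paths through distinct common ancestors add.
One parent–offspring link: r = (1/2)^1 = 1/2.

0.5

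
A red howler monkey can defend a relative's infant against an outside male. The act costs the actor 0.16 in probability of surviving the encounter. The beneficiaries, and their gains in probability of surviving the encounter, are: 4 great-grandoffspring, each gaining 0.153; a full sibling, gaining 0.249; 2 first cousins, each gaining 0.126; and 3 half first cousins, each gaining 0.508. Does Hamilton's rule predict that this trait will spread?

Yes

Hamilton's rule: the trait is favored when the sum of r·B over every recipient exceeds the actor's cost C.
r to a great-grandoffspring = 1/8 (three parent–offspring links: r = (1/2)^3 = 1/8).
r to a full sibling = 1/2 (full sibs share both parents — two paths of length 2: r = 2·(1/2)^2 = 1/2).
r to a first cousin = 0.125 (first cousins share one grandparent pair — two paths of length 4: r = 2·(1/2)^4 = 1/8).
r to a half first cousin = 1/16 (half first cousins share one grandparent — one path of length 4: r = (1/2)^4 = 1/16).
Summing one r·B term per recipient: 4·0.125·0.153 + 1·0.5·0.249 + 2·0.125·0.126 + 3·0.0625·0.508 = 0.32775.
0.32775 > 0.16: the indirect benefit exceeds the cost.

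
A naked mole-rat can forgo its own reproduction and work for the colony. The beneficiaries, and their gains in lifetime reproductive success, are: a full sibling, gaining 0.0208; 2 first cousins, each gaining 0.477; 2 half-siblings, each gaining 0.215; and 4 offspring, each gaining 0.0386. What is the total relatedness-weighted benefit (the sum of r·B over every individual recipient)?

0.31435

r to a full sibling = 1/2 (full sibs share both parents — two paths of length 2: r = 2·(1/2)^2 = 1/2).
r to a first cousin = 0.125 (first cousins share one grandparent pair — two paths of length 4: r = 2·(1/2)^4 = 1/8).
r to a half-sibling = 1/4 (half-sibs share one parent — one path of length 2: r = (1/2)^2 = 1/4).
r to an offspring = 1/2 (one parent–offspring link: r = (1/2)^1 = 1/2).
Summing one r·B term per recipient: 1·0.5·0.0208 + 2·0.125·0.477 + 2·0.25·0.215 + 4·0.5·0.0386 = 0.31435.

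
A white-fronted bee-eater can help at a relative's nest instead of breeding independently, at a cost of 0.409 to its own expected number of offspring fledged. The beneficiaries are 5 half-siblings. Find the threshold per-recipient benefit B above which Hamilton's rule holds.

0.3272

r to a half-sibling = 0.25 (half-sibs share one parent — one path of length 2: r = (1/2)^2 = 1/4).
Hamilton's rule with n recipients of equal r: n·r·B > C, so B > C/(n·r) = 0.409/(5·0.25) = 0.3272.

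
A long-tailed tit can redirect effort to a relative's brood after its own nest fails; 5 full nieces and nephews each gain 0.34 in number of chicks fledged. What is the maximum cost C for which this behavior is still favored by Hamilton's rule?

r to a full niece or nephew = 0.25 (full aunt/uncle↔niece/nephew: two paths of length 3 through the shared grandparent pair: r = 2·(1/2)^3 = 1/4).
Hamilton's rule: n·r·B > C, so the trait is favored while C < n·r·B = 5·0.25·0.34 = 0.425.

0.425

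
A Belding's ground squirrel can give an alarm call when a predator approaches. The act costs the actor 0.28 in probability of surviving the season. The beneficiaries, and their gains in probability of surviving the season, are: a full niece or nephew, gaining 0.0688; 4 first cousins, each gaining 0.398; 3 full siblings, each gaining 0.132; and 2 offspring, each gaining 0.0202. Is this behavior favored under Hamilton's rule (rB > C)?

Hamilton's rule: the trait is favored when the sum of r·B over every recipient exceeds the actor's cost C.
r to a full niece or nephew = 0.25 (full aunt/uncle↔niece/nephew: two paths of length 3 through the shared grandparent pair: r = 2·(1/2)^3 = 1/4).
r to a first cousin = 0.125 (first cousins share one grandparent pair — two paths of length 4: r = 2·(1/2)^4 = 1/8).
r to a full sibling = 0.5 (full sibs share both parents — two paths of length 2: r = 2·(1/2)^2 = 1/2).
r to an offspring = 0.5 (one parent–offspring link: r = (1/2)^1 = 1/2).
Summing one r·B term per recipient: 1·0.25·0.0688 + 4·0.125·0.398 + 3·0.5·0.132 + 2·0.5·0.0202 = 0.4344.
0.4344 > 0.28: the indirect benefit exceeds the cost.

Yes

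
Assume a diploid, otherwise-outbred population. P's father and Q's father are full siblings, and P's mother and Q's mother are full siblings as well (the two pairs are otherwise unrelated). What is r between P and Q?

0.25

Wright's path rule: contributions from independent ancestry routes add.
P and Q are related in two ways: first cousins through their fathers (r = 1/8) and first cousins through their mothers (r = 1/8) — i.e. double first cousins.
r = 1/8 + 1/8 = 1/4 = 0.25.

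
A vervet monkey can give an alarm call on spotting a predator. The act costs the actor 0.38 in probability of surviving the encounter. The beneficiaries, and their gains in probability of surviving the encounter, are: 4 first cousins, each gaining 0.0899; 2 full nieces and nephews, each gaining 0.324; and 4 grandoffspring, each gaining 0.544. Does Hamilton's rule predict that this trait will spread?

Hamilton's rule: the trait is favored when the sum of r·B over every recipient exceeds the actor's cost C.
r to a first cousin = 0.125 (first cousins share one grandparent pair — two paths of length 4: r = 2·(1/2)^4 = 1/8).
r to a full niece or nephew = 1/4 (full aunt/uncle↔niece/nephew: two paths of length 3 through the shared grandparent pair: r = 2·(1/2)^3 = 1/4).
r to a grandoffspring = 1/4 (two parent–offspring links: r = (1/2)^2 = 1/4).
Summing one r·B term per recipient: 4·0.125·0.0899 + 2·0.25·0.324 + 4·0.25·0.544 = 0.75095.
0.75095 > 0.38: the indirect benefit exceeds the cost.

Yes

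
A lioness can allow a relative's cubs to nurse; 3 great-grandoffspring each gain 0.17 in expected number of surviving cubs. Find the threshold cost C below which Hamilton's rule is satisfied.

r to a great-grandoffspring = 0.125 (three parent–offspring links: r = (1/2)^3 = 1/8).
Hamilton's rule: n·r·B > C, so the trait is favored while C < n·r·B = 3·0.125·0.17 = 0.06375.

0.06375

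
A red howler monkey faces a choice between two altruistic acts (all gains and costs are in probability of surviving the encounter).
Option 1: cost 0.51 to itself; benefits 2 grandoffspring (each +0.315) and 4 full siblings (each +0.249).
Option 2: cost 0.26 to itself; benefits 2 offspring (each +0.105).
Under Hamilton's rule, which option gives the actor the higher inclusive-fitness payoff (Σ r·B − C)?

Option 1

Option 1: r to a grandoffspring = 0.25.
Option 1: r to a full sibling = 0.5.
Option 1: Σ r·B − C = (2·0.25·0.315 + 4·0.5·0.249) − 0.51 = 0.1455.
Option 2: r to an offspring = 0.5.
Option 2: Σ r·B − C = (2·0.5·0.105) − 0.26 = -0.155.
Option 1 has the higher net inclusive-fitness payoff.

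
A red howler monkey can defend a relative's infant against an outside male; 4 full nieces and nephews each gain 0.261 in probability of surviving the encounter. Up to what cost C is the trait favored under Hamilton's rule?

r to a full niece or nephew = 1/4 (full aunt/uncle↔niece/nephew: two paths of length 3 through the shared grandparent pair: r = 2·(1/2)^3 = 1/4).
Hamilton's rule: n·r·B > C, so the trait is favored while C < n·r·B = 4·0.25·0.261 = 0.261.

0.261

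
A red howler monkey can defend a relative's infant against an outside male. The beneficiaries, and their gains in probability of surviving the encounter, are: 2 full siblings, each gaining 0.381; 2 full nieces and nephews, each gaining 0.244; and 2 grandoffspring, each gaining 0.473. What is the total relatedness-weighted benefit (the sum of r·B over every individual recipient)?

r to a full sibling = 0.5 (full sibs share both parents — two paths of length 2: r = 2·(1/2)^2 = 1/2).
r to a full niece or nephew = 1/4 (full aunt/uncle↔niece/nephew: two paths of length 3 through the shared grandparent pair: r = 2·(1/2)^3 = 1/4).
r to a grandoffspring = 0.25 (two parent–offspring links: r = (1/2)^2 = 1/4).
Summing one r·B term per recipient: 2·0.5·0.381 + 2·0.25·0.244 + 2·0.25·0.473 = 0.7395.

0.7395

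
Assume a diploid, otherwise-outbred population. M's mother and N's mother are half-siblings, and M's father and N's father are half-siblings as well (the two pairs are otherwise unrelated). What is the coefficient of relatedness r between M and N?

With two independent routes of shared ancestry, r is the sum of the two contributions.
M and N are related in two ways: half first cousins through their mothers (r = 1/16) and half first cousins through their fathers (r = 1/16).
r = 1/16 + 1/16 = 1/8 = 0.125.

0.125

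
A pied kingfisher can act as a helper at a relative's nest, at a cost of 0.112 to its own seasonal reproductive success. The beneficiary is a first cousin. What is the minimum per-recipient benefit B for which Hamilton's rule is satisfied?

0.896

r to a first cousin = 1/8 (first cousins share one grandparent pair — two paths of length 4: r = 2·(1/2)^4 = 1/8).
Hamilton's rule with n recipients of equal r: n·r·B > C, so B > C/(n·r) = 0.112/(1·0.125) = 0.896.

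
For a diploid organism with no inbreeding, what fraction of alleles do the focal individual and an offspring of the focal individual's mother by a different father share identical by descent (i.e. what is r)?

Each parent–offspring link contributes a factor of 1/2, and independent paths through distinct common ancestors add.
Half-sibs share one parent — one path of length 2: r = (1/2)^2 = 1/4.

0.25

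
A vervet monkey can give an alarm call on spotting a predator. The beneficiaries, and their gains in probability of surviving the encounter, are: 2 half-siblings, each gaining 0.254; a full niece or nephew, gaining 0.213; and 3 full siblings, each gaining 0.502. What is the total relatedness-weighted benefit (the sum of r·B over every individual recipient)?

0.93325

r to a half-sibling = 0.25 (half-sibs share one parent — one path of length 2: r = (1/2)^2 = 1/4).
r to a full niece or nephew = 0.25 (full aunt/uncle↔niece/nephew: two paths of length 3 through the shared grandparent pair: r = 2·(1/2)^3 = 1/4).
r to a full sibling = 0.5 (full sibs share both parents — two paths of length 2: r = 2·(1/2)^2 = 1/2).
Summing one r·B term per recipient: 2·0.25·0.254 + 1·0.25·0.213 + 3·0.5·0.502 = 0.93325.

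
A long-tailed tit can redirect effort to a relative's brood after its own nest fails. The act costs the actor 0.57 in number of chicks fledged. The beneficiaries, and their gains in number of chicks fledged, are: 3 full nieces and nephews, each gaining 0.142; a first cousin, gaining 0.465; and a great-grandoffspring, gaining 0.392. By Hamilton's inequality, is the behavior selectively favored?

Hamilton's rule: the trait is favored when the sum of r·B over every recipient exceeds the actor's cost C.
r to a full niece or nephew = 1/4 (full aunt/uncle↔niece/nephew: two paths of length 3 through the shared grandparent pair: r = 2·(1/2)^3 = 1/4).
r to a first cousin = 0.125 (first cousins share one grandparent pair — two paths of length 4: r = 2·(1/2)^4 = 1/8).
r to a great-grandoffspring = 1/8 (three parent–offspring links: r = (1/2)^3 = 1/8).
Summing one r·B term per recipient: 3·0.25·0.142 + 1·0.125·0.465 + 1·0.125·0.392 = 0.213625.
0.213625 < 0.57: the indirect benefit is less than the cost.

No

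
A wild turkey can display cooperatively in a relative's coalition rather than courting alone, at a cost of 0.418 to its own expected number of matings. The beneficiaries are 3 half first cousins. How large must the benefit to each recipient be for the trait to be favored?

2.2293

r to a half first cousin = 0.0625 (half first cousins share one grandparent — one path of length 4: r = (1/2)^4 = 1/16).
Hamilton's rule with n recipients of equal r: n·r·B > C, so B > C/(n·r) = 0.418/(3·0.0625) = 2.2293.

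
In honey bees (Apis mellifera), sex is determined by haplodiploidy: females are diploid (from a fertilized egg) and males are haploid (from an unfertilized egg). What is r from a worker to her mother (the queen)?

One meiotic link between diploid queen and diploid daughter: r = 1/2.

0.5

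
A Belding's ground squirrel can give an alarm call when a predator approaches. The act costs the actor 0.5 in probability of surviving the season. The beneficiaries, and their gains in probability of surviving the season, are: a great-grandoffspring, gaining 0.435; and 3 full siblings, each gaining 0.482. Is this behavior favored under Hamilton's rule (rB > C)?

Hamilton's rule: the trait is favored when the sum of r·B over every recipient exceeds the actor's cost C.
r to a great-grandoffspring = 0.125 (three parent–offspring links: r = (1/2)^3 = 1/8).
r to a full sibling = 0.5 (full sibs share both parents — two paths of length 2: r = 2·(1/2)^2 = 1/2).
Summing one r·B term per recipient: 1·0.125·0.435 + 3·0.5·0.482 = 0.777375.
0.777375 > 0.5: the indirect benefit exceeds the cost.

Yes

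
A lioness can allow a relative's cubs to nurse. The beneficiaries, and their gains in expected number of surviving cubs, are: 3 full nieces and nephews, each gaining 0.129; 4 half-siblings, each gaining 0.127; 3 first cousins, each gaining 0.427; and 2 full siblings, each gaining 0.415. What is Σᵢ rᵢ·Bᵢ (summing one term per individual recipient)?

0.798875

r to a full niece or nephew = 1/4 (full aunt/uncle↔niece/nephew: two paths of length 3 through the shared grandparent pair: r = 2·(1/2)^3 = 1/4).
r to a half-sibling = 1/4 (half-sibs share one parent — one path of length 2: r = (1/2)^2 = 1/4).
r to a first cousin = 1/8 (first cousins share one grandparent pair — two paths of length 4: r = 2·(1/2)^4 = 1/8).
r to a full sibling = 0.5 (full sibs share both parents — two paths of length 2: r = 2·(1/2)^2 = 1/2).
Summing one r·B term per recipient: 3·0.25·0.129 + 4·0.25·0.127 + 3·0.125·0.427 + 2·0.5·0.415 = 0.798875.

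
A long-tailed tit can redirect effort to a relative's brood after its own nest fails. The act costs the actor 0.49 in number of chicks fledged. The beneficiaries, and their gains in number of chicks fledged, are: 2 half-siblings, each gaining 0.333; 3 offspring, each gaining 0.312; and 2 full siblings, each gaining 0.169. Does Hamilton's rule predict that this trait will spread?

Hamilton's rule: the trait is favored when the sum of r·B over every recipient exceeds the actor's cost C.
r to a half-sibling = 1/4 (half-sibs share one parent — one path of length 2: r = (1/2)^2 = 1/4).
r to an offspring = 0.5 (one parent–offspring link: r = (1/2)^1 = 1/2).
r to a full sibling = 1/2 (full sibs share both parents — two paths of length 2: r = 2·(1/2)^2 = 1/2).
Summing one r·B term per recipient: 2·0.25·0.333 + 3·0.5·0.312 + 2·0.5·0.169 = 0.8035.
0.8035 > 0.49: the indirect benefit exceeds the cost.

Yes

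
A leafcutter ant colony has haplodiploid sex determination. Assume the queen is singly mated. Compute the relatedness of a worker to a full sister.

Haplodiploid full sisters inherit their father's entire haploid genome identically (contributing 1/2) and on average half of their mother's contribution (1/2 · 1/2 = 1/4); r = 1/2 + 1/4 = 3/4.

0.75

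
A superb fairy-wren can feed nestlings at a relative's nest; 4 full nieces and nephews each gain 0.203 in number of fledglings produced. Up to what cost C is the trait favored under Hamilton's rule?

0.203

r to a full niece or nephew = 1/4 (full aunt/uncle↔niece/nephew: two paths of length 3 through the shared grandparent pair: r = 2·(1/2)^3 = 1/4).
Hamilton's rule: n·r·B > C, so the trait is favored while C < n·r·B = 4·0.25·0.203 = 0.203.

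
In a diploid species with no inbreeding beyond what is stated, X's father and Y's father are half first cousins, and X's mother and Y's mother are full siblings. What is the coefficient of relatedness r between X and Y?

With two independent routes of shared ancestry, r is the sum of the two contributions.
X and Y are related in two ways: half second cousins through their fathers (r = 1/64) and first cousins through their mothers (r = 1/8).
r = 1/64 + 1/8 = 0.140625.

0.140625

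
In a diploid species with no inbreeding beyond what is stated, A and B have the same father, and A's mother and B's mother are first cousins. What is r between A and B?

0.28125

With two independent routes of shared ancestry, r is the sum of the two contributions.
A and B are related in two ways: half-sibs through their shared father (r = 1/4) and second cousins through their mothers (r = 1/32).
r = 1/4 + 1/32 = 9/32 = 0.28125.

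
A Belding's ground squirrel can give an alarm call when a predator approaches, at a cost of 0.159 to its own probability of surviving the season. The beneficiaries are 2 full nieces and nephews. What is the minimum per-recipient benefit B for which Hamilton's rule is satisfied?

0.318

r to a full niece or nephew = 1/4 (full aunt/uncle↔niece/nephew: two paths of length 3 through the shared grandparent pair: r = 2·(1/2)^3 = 1/4).
Hamilton's rule with n recipients of equal r: n·r·B > C, so B > C/(n·r) = 0.159/(2·0.25) = 0.318.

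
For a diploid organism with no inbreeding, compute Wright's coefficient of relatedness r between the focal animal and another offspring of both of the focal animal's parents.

Each parent–offspring link contributes a factor of 1/2, and independent paths through distinct common ancestors add.
Full sibs share both parents — two paths of length 2: r = 2·(1/2)^2 = 1/2.

0.5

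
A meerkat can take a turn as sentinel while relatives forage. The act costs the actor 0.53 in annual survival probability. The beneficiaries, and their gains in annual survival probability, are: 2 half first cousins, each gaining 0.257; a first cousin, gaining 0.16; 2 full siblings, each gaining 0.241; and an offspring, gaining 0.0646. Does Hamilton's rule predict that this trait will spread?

Hamilton's rule: the trait is favored when the sum of r·B over every recipient exceeds the actor's cost C.
r to a half first cousin = 0.0625 (half first cousins share one grandparent — one path of length 4: r = (1/2)^4 = 1/16).
r to a first cousin = 0.125 (first cousins share one grandparent pair — two paths of length 4: r = 2·(1/2)^4 = 1/8).
r to a full sibling = 0.5 (full sibs share both parents — two paths of length 2: r = 2·(1/2)^2 = 1/2).
r to an offspring = 1/2 (one parent–offspring link: r = (1/2)^1 = 1/2).
Summing one r·B term per recipient: 2·0.0625·0.257 + 1·0.125·0.16 + 2·0.5·0.241 + 1·0.5·0.0646 = 0.325425.
0.325425 < 0.53: the indirect benefit is less than the cost.

No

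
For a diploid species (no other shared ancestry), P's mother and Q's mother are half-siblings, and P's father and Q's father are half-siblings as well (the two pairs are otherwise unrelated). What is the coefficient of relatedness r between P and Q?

Relatedness sums over independent paths through distinct common ancestors.
P and Q are related in two ways: half first cousins through their mothers (r = 1/16) and half first cousins through their fathers (r = 1/16).
r = 1/16 + 1/16 = 0.125.

0.125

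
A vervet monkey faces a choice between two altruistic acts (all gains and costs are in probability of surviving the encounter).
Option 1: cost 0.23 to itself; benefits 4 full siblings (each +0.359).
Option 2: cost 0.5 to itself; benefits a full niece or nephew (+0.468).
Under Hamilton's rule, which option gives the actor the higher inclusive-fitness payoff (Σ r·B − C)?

Option 1: r to a full sibling = 0.5.
Option 1: Σ r·B − C = (4·0.5·0.359) − 0.23 = 0.488.
Option 2: r to a full niece or nephew = 0.25.
Option 2: Σ r·B − C = (1·0.25·0.468) − 0.5 = -0.383.
Option 1 has the higher net inclusive-fitness payoff.

Option 1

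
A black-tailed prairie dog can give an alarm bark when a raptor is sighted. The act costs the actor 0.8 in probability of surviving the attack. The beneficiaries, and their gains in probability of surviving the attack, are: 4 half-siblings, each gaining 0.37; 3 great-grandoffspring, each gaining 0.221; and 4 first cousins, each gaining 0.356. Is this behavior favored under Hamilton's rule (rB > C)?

Hamilton's rule: the trait is favored when the sum of r·B over every recipient exceeds the actor's cost C.
r to a half-sibling = 0.25 (half-sibs share one parent — one path of length 2: r = (1/2)^2 = 1/4).
r to a great-grandoffspring = 0.125 (three parent–offspring links: r = (1/2)^3 = 1/8).
r to a first cousin = 0.125 (first cousins share one grandparent pair — two paths of length 4: r = 2·(1/2)^4 = 1/8).
Summing one r·B term per recipient: 4·0.25·0.37 + 3·0.125·0.221 + 4·0.125·0.356 = 0.630875.
0.630875 < 0.8: the indirect benefit is less than the cost.

No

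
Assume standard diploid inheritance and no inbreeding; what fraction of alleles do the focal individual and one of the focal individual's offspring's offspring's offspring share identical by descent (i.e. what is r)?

0.125

Each parent–offspring link contributes a factor of 1/2, and independent paths through distinct common ancestors add.
Three parent–offspring links: r = (1/2)^3 = 1/8.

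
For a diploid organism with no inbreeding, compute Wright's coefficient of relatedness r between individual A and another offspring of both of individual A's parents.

Each parent–offspring link contributes a factor of 1/2, and independent paths through distinct common ancestors add.
Full sibs share both parents — two paths of length 2: r = 2·(1/2)^2 = 1/2.

0.5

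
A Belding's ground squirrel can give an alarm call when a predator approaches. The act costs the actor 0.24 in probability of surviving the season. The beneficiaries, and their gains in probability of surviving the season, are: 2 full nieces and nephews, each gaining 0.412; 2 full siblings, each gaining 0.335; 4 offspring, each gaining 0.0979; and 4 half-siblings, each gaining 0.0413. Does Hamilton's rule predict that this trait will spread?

Hamilton's rule: the trait is favored when the sum of r·B over every recipient exceeds the actor's cost C.
r to a full niece or nephew = 0.25 (full aunt/uncle↔niece/nephew: two paths of length 3 through the shared grandparent pair: r = 2·(1/2)^3 = 1/4).
r to a full sibling = 1/2 (full sibs share both parents — two paths of length 2: r = 2·(1/2)^2 = 1/2).
r to an offspring = 0.5 (one parent–offspring link: r = (1/2)^1 = 1/2).
r to a half-sibling = 0.25 (half-sibs share one parent — one path of length 2: r = (1/2)^2 = 1/4).
Summing one r·B term per recipient: 2·0.25·0.412 + 2·0.5·0.335 + 4·0.5·0.0979 + 4·0.25·0.0413 = 0.7781.
0.7781 > 0.24: the indirect benefit exceeds the cost.

Yes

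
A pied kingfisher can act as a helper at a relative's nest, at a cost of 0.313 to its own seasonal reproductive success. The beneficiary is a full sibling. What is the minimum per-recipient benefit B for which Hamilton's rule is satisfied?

r to a full sibling = 1/2 (full sibs share both parents — two paths of length 2: r = 2·(1/2)^2 = 1/2).
Hamilton's rule with n recipients of equal r: n·r·B > C, so B > C/(n·r) = 0.313/(1·0.5) = 0.626.

0.626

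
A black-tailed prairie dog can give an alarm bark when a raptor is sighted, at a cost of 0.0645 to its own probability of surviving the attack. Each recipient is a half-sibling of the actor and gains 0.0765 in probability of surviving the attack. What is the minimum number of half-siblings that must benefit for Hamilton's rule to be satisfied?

4

r to a half-sibling = 0.25 (half-sibs share one parent — one path of length 2: r = (1/2)^2 = 1/4).
Hamilton's rule: n·r·B > C  ⇒  n > C/(r·B) = 0.0645/(0.25·0.0765) = 3.373.
The smallest integer exceeding 3.373 is 4.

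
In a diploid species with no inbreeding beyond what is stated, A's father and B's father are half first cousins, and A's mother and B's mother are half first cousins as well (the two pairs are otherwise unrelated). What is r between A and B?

With two independent routes of shared ancestry, r is the sum of the two contributions.
A and B are related in two ways: half second cousins through their fathers (r = 1/64) and half second cousins through their mothers (r = 1/64).
r = 1/64 + 1/64 = 0.03125.

0.03125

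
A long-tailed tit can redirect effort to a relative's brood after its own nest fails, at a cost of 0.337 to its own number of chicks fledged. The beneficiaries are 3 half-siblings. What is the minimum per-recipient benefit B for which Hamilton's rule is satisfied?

0.4493

r to a half-sibling = 0.25 (half-sibs share one parent — one path of length 2: r = (1/2)^2 = 1/4).
Hamilton's rule with n recipients of equal r: n·r·B > C, so B > C/(n·r) = 0.337/(3·0.25) = 0.4493.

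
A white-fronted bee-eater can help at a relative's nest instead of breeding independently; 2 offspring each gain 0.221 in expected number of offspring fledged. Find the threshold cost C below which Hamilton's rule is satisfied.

r to an offspring = 1/2 (one parent–offspring link: r = (1/2)^1 = 1/2).
Hamilton's rule: n·r·B > C, so the trait is favored while C < n·r·B = 2·0.5·0.221 = 0.221.

0.221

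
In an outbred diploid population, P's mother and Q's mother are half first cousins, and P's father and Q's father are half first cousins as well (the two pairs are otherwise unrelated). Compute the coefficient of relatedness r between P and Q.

0.03125

Wright's path rule: contributions from independent ancestry routes add.
P and Q are related in two ways: half second cousins through their mothers (r = 1/64) and half second cousins through their fathers (r = 1/64).
r = 1/64 + 1/64 = 1/32 = 0.03125.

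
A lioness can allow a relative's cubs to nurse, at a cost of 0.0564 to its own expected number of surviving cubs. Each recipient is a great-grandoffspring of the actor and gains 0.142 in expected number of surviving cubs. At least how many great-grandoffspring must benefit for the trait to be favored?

4

r to a great-grandoffspring = 1/8 (three parent–offspring links: r = (1/2)^3 = 1/8).
Hamilton's rule: n·r·B > C  ⇒  n > C/(r·B) = 0.0564/(0.125·0.142) = 3.177.
The smallest integer exceeding 3.177 is 4.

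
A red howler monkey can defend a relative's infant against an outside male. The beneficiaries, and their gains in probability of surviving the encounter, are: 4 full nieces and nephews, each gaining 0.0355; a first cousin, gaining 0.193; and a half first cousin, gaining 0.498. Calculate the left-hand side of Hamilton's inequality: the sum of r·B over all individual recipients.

r to a full niece or nephew = 0.25 (full aunt/uncle↔niece/nephew: two paths of length 3 through the shared grandparent pair: r = 2·(1/2)^3 = 1/4).
r to a first cousin = 1/8 (first cousins share one grandparent pair — two paths of length 4: r = 2·(1/2)^4 = 1/8).
r to a half first cousin = 0.0625 (half first cousins share one grandparent — one path of length 4: r = (1/2)^4 = 1/16).
Summing one r·B term per recipient: 4·0.25·0.0355 + 1·0.125·0.193 + 1·0.0625·0.498 = 0.09075.

0.09075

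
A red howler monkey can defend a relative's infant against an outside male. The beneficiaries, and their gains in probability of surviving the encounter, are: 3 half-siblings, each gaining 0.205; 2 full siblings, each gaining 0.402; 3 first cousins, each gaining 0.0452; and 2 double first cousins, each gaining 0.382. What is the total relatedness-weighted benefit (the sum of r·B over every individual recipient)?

0.7637

r to a half-sibling = 1/4 (half-sibs share one parent — one path of length 2: r = (1/2)^2 = 1/4).
r to a full sibling = 0.5 (full sibs share both parents — two paths of length 2: r = 2·(1/2)^2 = 1/2).
r to a first cousin = 0.125 (first cousins share one grandparent pair — two paths of length 4: r = 2·(1/2)^4 = 1/8).
r to a double first cousin = 0.25 (double first cousins share both grandparent pairs — four paths of length 4: r = 4·(1/2)^4 = 1/4).
Summing one r·B term per recipient: 3·0.25·0.205 + 2·0.5·0.402 + 3·0.125·0.0452 + 2·0.25·0.382 = 0.7637.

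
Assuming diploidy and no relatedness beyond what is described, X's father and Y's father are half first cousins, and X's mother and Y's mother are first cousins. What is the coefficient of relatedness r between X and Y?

Independent pedigree routes through distinct common ancestors add.
X and Y are related in two ways: half second cousins through their fathers (r = 1/64) and second cousins through their mothers (r = 1/32).
r = 1/64 + 1/32 = 0.046875.

0.046875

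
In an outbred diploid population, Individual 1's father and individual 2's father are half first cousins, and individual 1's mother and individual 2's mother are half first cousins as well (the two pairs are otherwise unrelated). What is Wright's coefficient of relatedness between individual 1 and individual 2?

0.03125

Relatedness sums over independent paths through distinct common ancestors.
Individual 1 and individual 2 are related in two ways: half second cousins through their fathers (r = 1/64) and half second cousins through their mothers (r = 1/64).
r = 1/64 + 1/64 = 0.03125.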